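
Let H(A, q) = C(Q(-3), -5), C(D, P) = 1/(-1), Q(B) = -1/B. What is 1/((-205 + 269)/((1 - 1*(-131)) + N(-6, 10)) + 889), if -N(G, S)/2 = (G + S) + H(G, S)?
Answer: 63/56039 ≈ 0.0011242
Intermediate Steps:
C(D, P) = -1
H(A, q) = -1
N(G, S) = 2 - 2*G - 2*S (N(G, S) = -2*((G + S) - 1) = -2*(-1 + G + S) = 2 - 2*G - 2*S)
1/((-205 + 269)/((1 - 1*(-131)) + N(-6, 10)) + 889) = 1/((-205 + 269)/((1 - 1*(-131)) + (2 - 2*(-6) - 2*10)) + 889) = 1/(64/((1 + 131) + (2 + 12 - 20)) + 889) = 1/(64/(132 - 6) + 889) = 1/(64/126 + 889) = 1/(64*(1/126) + 889) = 1/(32/63 + 889) = 1/(56039/63) = 63/56039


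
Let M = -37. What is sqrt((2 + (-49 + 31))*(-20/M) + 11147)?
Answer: 3*sqrt(1694267)/37 ≈ 105.54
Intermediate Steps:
sqrt((2 + (-49 + 31))*(-20/M) + 11147) = sqrt((2 + (-49 + 31))*(-20/(-37)) + 11147) = sqrt((2 - 18)*(-20*(-1/37)) + 11147) = sqrt(-16*20/37 + 11147) = sqrt(-320/37 + 11147) = sqrt(412119/37) = 3*sqrt(1694267)/37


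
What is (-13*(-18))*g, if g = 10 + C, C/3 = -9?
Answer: -3978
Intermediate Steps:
C = -27 (C = 3*(-9) = -27)
g = -17 (g = 10 - 27 = -17)
(-13*(-18))*g = -13*(-18)*(-17) = 234*(-17) = -3978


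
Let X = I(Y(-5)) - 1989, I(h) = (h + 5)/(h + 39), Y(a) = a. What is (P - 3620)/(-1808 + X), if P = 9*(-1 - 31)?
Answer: 3908/3797 ≈ 1.0292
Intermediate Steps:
I(h) = (5 + h)/(39 + h)
X = -1989 (X = (5 - 5)/(39 - 5) - 1989 = 0/34 - 1989 = (1/34)*0 - 1989 = 0 - 1989 = -1989)
P = -288 (P = 9*(-32) = -288)
(P - 3620)/(-1808 + X) = (-288 - 3620)/(-1808 - 1989) = -3908/(-3797) = -3908*(-1/3797) = 3908/3797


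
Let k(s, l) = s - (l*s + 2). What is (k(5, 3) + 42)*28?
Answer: 840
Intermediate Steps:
k(s, l) = -2 + s - l*s (k(s, l) = s - (2 + l*s) = s + (-2 - l*s) = -2 + s - l*s)
(k(5, 3) + 42)*28 = ((-2 + 5 - 1*3*5) + 42)*28 = ((-2 + 5 - 15) + 42)*28 = (-12 + 42)*28 = 30*28 = 840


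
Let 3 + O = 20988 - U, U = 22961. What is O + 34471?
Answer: 32495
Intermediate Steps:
O = -1976 (O = -3 + (20988 - 1*22961) = -3 + (20988 - 22961) = -3 - 1973 = -1976)
O + 34471 = -1976 + 34471 = 32495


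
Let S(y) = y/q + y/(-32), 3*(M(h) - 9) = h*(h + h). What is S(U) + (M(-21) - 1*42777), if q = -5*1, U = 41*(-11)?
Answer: -6779153/160 ≈ -42370.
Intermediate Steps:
M(h) = 9 + 2*h²/3 (M(h) = 9 + (h*(h + h))/3 = 9 + (h*(2*h))/3 = 9 + (2*h²)/3 = 9 + 2*h²/3)
U = -451
q = -5
S(y) = -37*y/160 (S(y) = y/(-5) + y/(-32) = y*(-⅕) + y*(-1/32) = -y/5 - y/32 = -37*y/160)
S(U) + (M(-21) - 1*42777) = -37/160*(-451) + ((9 + (⅔)*(-21)²) - 1*42777) = 16687/160 + ((9 + (⅔)*441) - 42777) = 16687/160 + ((9 + 294) - 42777) = 16687/160 + (303 - 42777) = 16687/160 - 42474 = -6779153/160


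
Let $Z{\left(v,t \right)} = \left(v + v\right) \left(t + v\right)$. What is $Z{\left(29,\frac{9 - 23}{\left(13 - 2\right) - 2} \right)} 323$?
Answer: $\frac{4627298}{9} \approx 5.1414 \cdot 10^{5}$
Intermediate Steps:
$Z{\left(v,t \right)} = 2 v \left(t + v\right)$
$Z{\left(29,\frac{9 - 23}{\left(13 - 2\right) - 2} \right)} 323 = 2 \cdot 29 \left(\frac{9 - 23}{\left(13 - 2\right) - 2} + 29\right) 323 = 2 \cdot 29 \left(- \frac{14}{11 - 2} + 29\right) 323 = 2 \cdot 29 \left(- \frac{14}{9} + 29\right) 323 = 2 \cdot 29 \cdot \frac{247}{9} \cdot 323 = \frac{14326}{9} \cdot 323 = \frac{4627298}{9}$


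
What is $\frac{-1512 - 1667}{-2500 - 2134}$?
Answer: $\frac{3179}{4634} \approx 0.68602$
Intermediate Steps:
$\frac{-1512 - 1667}{-2500 - 2134} = - \frac{3179}{-4634} = \left(-3179\right) \left(- \frac{1}{4634}\right) = \frac{3179}{4634}$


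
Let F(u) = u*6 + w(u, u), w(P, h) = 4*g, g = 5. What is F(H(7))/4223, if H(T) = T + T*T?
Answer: 356/4223 ≈ 0.084300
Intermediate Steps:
H(T) = T + T²
w(P, h) = 20 (w(P, h) = 4*5 = 20)
F(u) = 20 + 6*u (F(u) = u*6 + 20 = 6*u + 20 = 20 + 6*u)
F(H(7))/4223 = (20 + 6*(7*(1 + 7)))/4223 = (20 + 6*(7*8))*(1/4223) = (20 + 6*56)*(1/4223) = (20 + 336)*(1/4223) = 356*(1/4223) = 356/4223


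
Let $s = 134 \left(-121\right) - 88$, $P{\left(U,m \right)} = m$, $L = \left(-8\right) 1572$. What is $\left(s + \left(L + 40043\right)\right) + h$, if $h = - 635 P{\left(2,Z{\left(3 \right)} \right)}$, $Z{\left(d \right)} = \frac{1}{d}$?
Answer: $\frac{32860}{3} \approx 10953.0$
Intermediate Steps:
$L = -12576$
$h = - \frac{635}{3} \approx -211.67$
$s = -16302$ ($s = -16214 - 88 = -16302$)
$\left(s + \left(L + 40043\right)\right) + h = \left(-16302 + \left(-12576 + 40043\right)\right) - \frac{635}{3} = \left(-16302 + 27467\right) - \frac{635}{3} = 11165 - \frac{635}{3} = \frac{32860}{3}$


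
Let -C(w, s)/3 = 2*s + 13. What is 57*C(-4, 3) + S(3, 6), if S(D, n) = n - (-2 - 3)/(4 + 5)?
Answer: -29182/9 ≈ -3242.4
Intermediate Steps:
C(w, s) = -39 - 6*s (C(w, s) = -3*(2*s + 13) = -3*(13 + 2*s) = -39 - 6*s)
S(D, n) = 5/9 + n (S(D, n) = n - (-5)/9 = n - 1*(-5/9) = n + 5/9 = 5/9 + n)
57*C(-4, 3) + S(3, 6) = 57*(-39 - 6*3) + (5/9 + 6) = 57*(-39 - 18) + 59/9 = 57*(-57) + 59/9 = -3249 + 59/9 = -29182/9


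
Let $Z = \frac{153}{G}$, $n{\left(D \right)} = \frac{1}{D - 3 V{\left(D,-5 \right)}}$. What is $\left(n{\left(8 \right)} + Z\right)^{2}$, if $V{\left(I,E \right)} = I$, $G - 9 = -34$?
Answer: $\frac{6115729}{160000} \approx 38.223$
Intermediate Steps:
$G = -25$ ($G = 9 - 34 = -25$)
$n{\left(D \right)} = - \frac{1}{2 D}$ ($n{\left(D \right)} = \frac{1}{D - 3 D} = \frac{1}{\left(-2\right) D} = - \frac{1}{2 D}$)
$Z = - \frac{153}{25}$ ($Z = \frac{153}{-25} = 153 \left(- \frac{1}{25}\right) = - \frac{153}{25} \approx -6.12$)
$\left(n{\left(8 \right)} + Z\right)^{2} = \left(- \frac{1}{2 \cdot 8} - \frac{153}{25}\right)^{2} = \left(\left(- \frac{1}{2}\right) \frac{1}{8} - \frac{153}{25}\right)^{2} = \left(- \frac{1}{16} - \frac{153}{25}\right)^{2} = \left(- \frac{2473}{400}\right)^{2} = \frac{6115729}{160000}$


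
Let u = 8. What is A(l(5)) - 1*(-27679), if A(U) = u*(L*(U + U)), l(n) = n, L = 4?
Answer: 27999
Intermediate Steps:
A(U) = 64*U (A(U) = 8*(4*(U + U)) = 8*(4*(2*U)) = 8*(8*U) = 64*U)
A(l(5)) - 1*(-27679) = 64*5 - 1*(-27679) = 320 + 27679 = 27999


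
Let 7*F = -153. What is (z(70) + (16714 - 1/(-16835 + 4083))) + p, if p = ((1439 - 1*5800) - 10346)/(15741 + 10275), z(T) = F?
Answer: 2422670058469/145143264 ≈ 16692.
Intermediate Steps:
F = -153/7 (F = (⅐)*(-153) = -153/7 ≈ -21.857)
z(T) = -153/7
p = -14707/26016 (p = ((1439 - 5800) - 10346)/26016 = (-4361 - 10346)*(1/26016) = -14707*1/26016 = -14707/26016 ≈ -0.56531)
(z(70) + (16714 - 1/(-16835 + 4083))) + p = (-153/7 + (16714 - 1/(-16835 + 4083))) - 14707/26016 = (-153/7 + (16714 - 1/(-12752))) - 14707/26016 = (-153/7 + (16714 - 1*(-1/12752))) - 14707/26016 = (-153/7 + (16714 + 1/12752)) - 14707/26016 = (-153/7 + 213136929/12752) - 14707/26016 = 1490007447/89264 - 14707/26016 = 2422670058469/145143264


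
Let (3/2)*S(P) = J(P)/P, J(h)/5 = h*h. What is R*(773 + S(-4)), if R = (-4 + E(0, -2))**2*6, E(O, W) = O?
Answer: 72928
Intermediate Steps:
J(h) = 5*h**2 (J(h) = 5*(h*h) = 5*h**2)
R = 96 (R = (-4 + 0)**2*6 = (-4)**2*6 = 16*6 = 96)
S(P) = 10*P/3 (S(P) = 2*((5*P**2)/P)/3 = 2*(5*P)/3 = 10*P/3)
R*(773 + S(-4)) = 96*(773 + (10/3)*(-4)) = 96*(773 - 40/3) = 96*(2279/3) = 72928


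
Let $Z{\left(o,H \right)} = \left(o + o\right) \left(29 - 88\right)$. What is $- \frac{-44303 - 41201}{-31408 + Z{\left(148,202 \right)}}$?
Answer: $- \frac{10688}{6109} \approx -1.7495$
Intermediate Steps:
$Z{\left(o,H \right)} = - 118 o$ ($Z{\left(o,H \right)} = 2 o \left(-59\right) = - 118 o$)
$- \frac{-44303 - 41201}{-31408 + Z{\left(148,202 \right)}} = - \frac{-44303 - 41201}{-31408 - 17464} = - \frac{-85504}{-31408 - 17464} = - \frac{-85504}{-48872} = - \frac{\left(-85504\right) \left(-1\right)}{48872} = \left(-1\right) \frac{10688}{6109} = - \frac{10688}{6109}$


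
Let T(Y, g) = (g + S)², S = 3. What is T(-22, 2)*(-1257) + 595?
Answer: -30830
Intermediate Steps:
T(Y, g) = (3 + g)² (T(Y, g) = (g + 3)² = (3 + g)²)
T(-22, 2)*(-1257) + 595 = (3 + 2)²*(-1257) + 595 = 5²*(-1257) + 595 = 25*(-1257) + 595 = -31425 + 595 = -30830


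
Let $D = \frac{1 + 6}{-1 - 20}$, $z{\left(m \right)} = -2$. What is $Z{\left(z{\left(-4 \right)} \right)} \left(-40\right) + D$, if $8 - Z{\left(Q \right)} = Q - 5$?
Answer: $- \frac{1801}{3} \approx -600.33$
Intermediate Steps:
$Z{\left(Q \right)} = 13 - Q$ ($Z{\left(Q \right)} = 8 - \left(Q - 5\right) = 8 - \left(-5 + Q\right) = 13 - Q$)
$D = - \frac{1}{3}$ ($D = \frac{7}{-21} = 7 \left(- \frac{1}{21}\right) = - \frac{1}{3} \approx -0.33333$)
$Z{\left(z{\left(-4 \right)} \right)} \left(-40\right) + D = \left(13 - -2\right) \left(-40\right) - \frac{1}{3} = \left(13 + 2\right) \left(-40\right) - \frac{1}{3} = 15 \left(-40\right) - \frac{1}{3} = -600 - \frac{1}{3} = - \frac{1801}{3}$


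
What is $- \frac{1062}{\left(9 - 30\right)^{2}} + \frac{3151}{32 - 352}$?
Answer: $- \frac{192159}{15680} \approx -12.255$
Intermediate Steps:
$- \frac{1062}{\left(9 - 30\right)^{2}} + \frac{3151}{32 - 352} = - \frac{1062}{\left(-21\right)^{2}} + \frac{3151}{32 - 352} = - \frac{1062}{441} + \frac{3151}{-320} = \left(-1062\right) \frac{1}{441} + 3151 \left(- \frac{1}{320}\right) = - \frac{118}{49} - \frac{3151}{320} = - \frac{192159}{15680}$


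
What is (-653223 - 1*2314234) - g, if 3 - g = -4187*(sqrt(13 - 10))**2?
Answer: -2980021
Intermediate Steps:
g = 12564 (g = 3 - (-4187)*(sqrt(13 - 10))**2 = 3 - (-4187)*(sqrt(3))**2 = 3 - (-4187)*3 = 3 - 1*(-12561) = 3 + 12561 = 12564)
(-653223 - 1*2314234) - g = (-653223 - 1*2314234) - 1*12564 = (-653223 - 2314234) - 12564 = -2967457 - 12564 = -2980021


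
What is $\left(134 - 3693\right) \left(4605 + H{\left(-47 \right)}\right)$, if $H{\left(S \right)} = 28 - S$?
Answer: $-16656120$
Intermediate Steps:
$\left(134 - 3693\right) \left(4605 + H{\left(-47 \right)}\right) = \left(134 - 3693\right) \left(4605 + \left(28 - -47\right)\right) = - 3559 \left(4605 + \left(28 + 47\right)\right) = - 3559 \left(4605 + 75\right) = \left(-3559\right) 4680 = -16656120$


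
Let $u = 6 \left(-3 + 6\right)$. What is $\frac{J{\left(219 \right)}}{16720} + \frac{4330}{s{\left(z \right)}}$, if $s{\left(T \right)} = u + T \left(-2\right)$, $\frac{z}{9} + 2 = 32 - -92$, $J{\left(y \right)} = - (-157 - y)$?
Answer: $- \frac{406697}{206910} \approx -1.9656$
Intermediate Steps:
$u = 18$ ($u = 6 \cdot 3 = 18$)
$J{\left(y \right)} = 157 + y$
$z = 1098$ ($z = -18 + 9 \left(32 - -92\right) = -18 + 9 \left(32 + 92\right) = -18 + 9 \cdot 124 = -18 + 1116 = 1098$)
$s{\left(T \right)} = 18 - 2 T$ ($s{\left(T \right)} = 18 + T \left(-2\right) = 18 - 2 T$)
$\frac{J{\left(219 \right)}}{16720} + \frac{4330}{s{\left(z \right)}} = \frac{157 + 219}{16720} + \frac{4330}{18 - 2196} = 376 \cdot \frac{1}{16720} + \frac{4330}{18 - 2196} = \frac{47}{2090} + \frac{4330}{-2178} = \frac{47}{2090} + 4330 \left(- \frac{1}{2178}\right) = \frac{47}{2090} - \frac{2165}{1089} = - \frac{406697}{206910}$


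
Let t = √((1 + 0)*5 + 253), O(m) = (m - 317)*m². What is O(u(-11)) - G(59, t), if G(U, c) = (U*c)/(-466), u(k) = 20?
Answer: -118800 + 59*√258/466 ≈ -1.1880e+5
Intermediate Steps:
O(m) = m²*(-317 + m) (O(m) = (-317 + m)*m² = m²*(-317 + m))
t = √258 (t = √(1*5 + 253) = √(5 + 253) = √258 ≈ 16.062)
G(U, c) = -U*c/466 (G(U, c) = (U*c)*(-1/466) = -U*c/466)
O(u(-11)) - G(59, t) = 20²*(-317 + 20) - (-1)*59*√258/466 = 400*(-297) - (-59)*√258/466 = -118800 + 59*√258/466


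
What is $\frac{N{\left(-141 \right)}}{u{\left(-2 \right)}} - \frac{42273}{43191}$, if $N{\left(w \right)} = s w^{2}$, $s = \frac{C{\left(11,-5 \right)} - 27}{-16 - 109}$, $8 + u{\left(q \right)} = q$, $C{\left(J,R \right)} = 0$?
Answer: $- \frac{2581912063}{5998750} \approx -430.41$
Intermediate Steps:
$u{\left(q \right)} = -8 + q$
$s = \frac{27}{125}$ ($s = \frac{0 - 27}{-16 - 109} = - \frac{27}{-125} = \left(-27\right) \left(- \frac{1}{125}\right) = \frac{27}{125} \approx 0.216$)
$N{\left(w \right)} = \frac{27 w^{2}}{125}$
$\frac{N{\left(-141 \right)}}{u{\left(-2 \right)}} - \frac{42273}{43191} = \frac{\frac{27}{125} \left(-141\right)^{2}}{-8 - 2} - \frac{42273}{43191} = \frac{\frac{27}{125} \cdot 19881}{-10} - \frac{4697}{4799} = \frac{536787}{125} \left(- \frac{1}{10}\right) - \frac{4697}{4799} = - \frac{536787}{1250} - \frac{4697}{4799} = - \frac{2581912063}{5998750}$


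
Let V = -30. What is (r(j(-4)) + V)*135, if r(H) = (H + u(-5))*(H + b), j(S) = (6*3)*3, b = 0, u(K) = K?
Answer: 353160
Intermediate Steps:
j(S) = 54 (j(S) = 18*3 = 54)
r(H) = H*(-5 + H) (r(H) = (H - 5)*(H + 0) = (-5 + H)*H = H*(-5 + H))
(r(j(-4)) + V)*135 = (54*(-5 + 54) - 30)*135 = (54*49 - 30)*135 = (2646 - 30)*135 = 2616*135 = 353160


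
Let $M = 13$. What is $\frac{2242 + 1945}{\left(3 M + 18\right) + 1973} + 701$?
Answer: $\frac{1427217}{2030} \approx 703.06$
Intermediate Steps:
$\frac{2242 + 1945}{\left(3 M + 18\right) + 1973} + 701 = \frac{2242 + 1945}{\left(3 \cdot 13 + 18\right) + 1973} + 701 = \frac{4187}{\left(39 + 18\right) + 1973} + 701 = \frac{4187}{57 + 1973} + 701 = \frac{4187}{2030} + 701 = \frac{1427217}{2030}$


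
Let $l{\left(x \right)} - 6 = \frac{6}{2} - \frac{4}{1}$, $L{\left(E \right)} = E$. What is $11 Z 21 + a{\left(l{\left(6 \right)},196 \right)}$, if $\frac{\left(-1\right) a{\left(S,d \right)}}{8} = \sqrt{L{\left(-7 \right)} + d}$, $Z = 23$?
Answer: $5313 - 24 \sqrt{21} \approx 5203.0$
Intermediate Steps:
$l{\left(x \right)} = 5$ ($l{\left(x \right)} = 6 + \left(\frac{6}{2} - \frac{4}{1}\right) = 6 + \left(6 \cdot \frac{1}{2} - 4\right) = 6 + \left(3 - 4\right) = 6 - 1 = 5$)
$a{\left(S,d \right)} = - 8 \sqrt{-7 + d}$
$11 Z 21 + a{\left(l{\left(6 \right)},196 \right)} = 11 \cdot 23 \cdot 21 - 8 \sqrt{-7 + 196} = 253 \cdot 21 - 8 \sqrt{189} = 5313 - 8 \cdot 3 \sqrt{21} = 5313 - 24 \sqrt{21}$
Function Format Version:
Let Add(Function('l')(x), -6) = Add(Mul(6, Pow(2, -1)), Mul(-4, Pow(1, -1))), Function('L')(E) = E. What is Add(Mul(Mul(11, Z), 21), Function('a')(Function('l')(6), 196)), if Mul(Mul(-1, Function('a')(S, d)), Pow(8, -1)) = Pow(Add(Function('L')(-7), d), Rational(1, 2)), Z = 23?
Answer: Add(5313, Mul(-24, Pow(21, Rational(1, 2)))) ≈ 5203.0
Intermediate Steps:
Function('l')(x) = 5 (Function('l')(x) = Add(6, Add(Mul(6, Pow(2, -1)), Mul(-4, Pow(1, -1)))) = Add(6, Add(Mul(6, Rational(1, 2)), Mul(-4, 1))) = Add(6, Add(3, -4)) = Add(6, -1) = 5)
Function('a')(S, d) = Mul(-8, Pow(Add(-7, d), Rational(1, 2)))
Add(Mul(Mul(11, Z), 21), Function('a')(Function('l')(6), 196)) = Add(Mul(Mul(11, 23), 21), Mul(-8, Pow(Add(-7, 196), Rational(1, 2)))) = Add(Mul(253, 21), Mul(-8, Pow(189, Rational(1, 2)))) = Add(5313, Mul(-8, Mul(3, Pow(21, Rational(1, 2))))) = Add(5313, Mul(-24, Pow(21, Rational(1, 2))))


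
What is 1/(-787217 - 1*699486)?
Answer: -1/1486703 ≈ -6.7263e-7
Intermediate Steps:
1/(-787217 - 1*699486) = 1/(-787217 - 699486) = 1/(-1486703) = -1/1486703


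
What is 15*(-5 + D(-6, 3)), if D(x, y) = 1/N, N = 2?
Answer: -135/2 ≈ -67.500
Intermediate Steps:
D(x, y) = ½ (D(x, y) = 1/2 = ½)
15*(-5 + D(-6, 3)) = 15*(-5 + ½) = 15*(-9/2) = -135/2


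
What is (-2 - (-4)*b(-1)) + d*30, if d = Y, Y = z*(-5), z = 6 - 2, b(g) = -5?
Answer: -622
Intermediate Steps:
z = 4
Y = -20 (Y = 4*(-5) = -20)
d = -20
(-2 - (-4)*b(-1)) + d*30 = (-2 - (-4)*(-5)) - 20*30 = (-2 - 4*5) - 600 = (-2 - 20) - 600 = -22 - 600 = -622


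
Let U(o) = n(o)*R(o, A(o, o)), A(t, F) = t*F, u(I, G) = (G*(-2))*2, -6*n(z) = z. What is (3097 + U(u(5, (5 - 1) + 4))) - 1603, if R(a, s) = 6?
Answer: 1526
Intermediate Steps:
n(z) = -z/6
u(I, G) = -4*G (u(I, G) = -2*G*2 = -4*G)
A(t, F) = F*t
U(o) = -o (U(o) = -o/6*6 = -o)
(3097 + U(u(5, (5 - 1) + 4))) - 1603 = (3097 - (-4)*((5 - 1) + 4)) - 1603 = (3097 - (-4)*(4 + 4)) - 1603 = (3097 - (-4)*8) - 1603 = (3097 - 1*(-32)) - 1603 = (3097 + 32) - 1603 = 3129 - 1603 = 1526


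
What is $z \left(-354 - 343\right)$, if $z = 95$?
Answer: $-66215$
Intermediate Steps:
$z \left(-354 - 343\right) = 95 \left(-354 - 343\right) = 95 \left(-697\right) = -66215$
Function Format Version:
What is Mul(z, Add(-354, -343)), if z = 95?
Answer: -66215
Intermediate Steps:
Mul(z, Add(-354, -343)) = Mul(95, Add(-354, -343)) = Mul(95, -697) = -66215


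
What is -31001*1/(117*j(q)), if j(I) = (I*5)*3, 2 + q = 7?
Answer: -31001/8775 ≈ -3.5329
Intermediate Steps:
q = 5 (q = -2 + 7 = 5)
j(I) = 15*I (j(I) = (5*I)*3 = 15*I)
-31001*1/(117*j(q)) = -31001/(-45*5*(-39)) = -31001/(-3*75*(-39)) = -31001/((-225*(-39))) = -31001/8775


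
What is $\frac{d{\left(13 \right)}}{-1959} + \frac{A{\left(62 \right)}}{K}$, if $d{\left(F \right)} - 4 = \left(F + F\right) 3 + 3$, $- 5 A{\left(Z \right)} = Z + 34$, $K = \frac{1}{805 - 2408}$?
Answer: $\frac{301466167}{9795} \approx 30778.0$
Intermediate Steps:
$K = - \frac{1}{1603}$ ($K = \frac{1}{-1603} = - \frac{1}{1603} \approx -0.00062383$)
$A{\left(Z \right)} = - \frac{34}{5} - \frac{Z}{5}$ ($A{\left(Z \right)} = - \frac{Z + 34}{5} = - \frac{34 + Z}{5} = - \frac{34}{5} - \frac{Z}{5}$)
$d{\left(F \right)} = 7 + 6 F$ ($d{\left(F \right)} = 4 + \left(\left(F + F\right) 3 + 3\right) = 4 + \left(2 F 3 + 3\right) = 4 + \left(6 F + 3\right) = 4 + \left(3 + 6 F\right) = 7 + 6 F$)
$\frac{d{\left(13 \right)}}{-1959} + \frac{A{\left(62 \right)}}{K} = \frac{7 + 6 \cdot 13}{-1959} + \frac{- \frac{34}{5} - \frac{62}{5}}{- \frac{1}{1603}} = \left(7 + 78\right) \left(- \frac{1}{1959}\right) + \left(- \frac{34}{5} - \frac{62}{5}\right) \left(-1603\right) = 85 \left(- \frac{1}{1959}\right) - - \frac{153888}{5} = - \frac{85}{1959} + \frac{153888}{5} = \frac{301466167}{9795}$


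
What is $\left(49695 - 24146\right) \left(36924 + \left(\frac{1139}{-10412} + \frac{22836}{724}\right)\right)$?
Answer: $\frac{1779364511614873}{1884572} \approx 9.4417 \cdot 10^{8}$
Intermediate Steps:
$\left(49695 - 24146\right) \left(36924 + \left(\frac{1139}{-10412} + \frac{22836}{724}\right)\right) = 25549 \left(36924 + \left(1139 \left(- \frac{1}{10412}\right) + 22836 \cdot \frac{1}{724}\right)\right) = 25549 \left(36924 + \left(- \frac{1139}{10412} + \frac{5709}{181}\right)\right) = 25549 \left(36924 + \frac{59235949}{1884572}\right) = 25549 \cdot \frac{69645172477}{1884572} = \frac{1779364511614873}{1884572}$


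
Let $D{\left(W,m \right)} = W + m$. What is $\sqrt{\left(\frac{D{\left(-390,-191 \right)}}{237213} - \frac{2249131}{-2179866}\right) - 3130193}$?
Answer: $\frac{i \sqrt{10332907020956094771010761466}}{57454728162} \approx 1769.2 i$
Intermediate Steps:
$\sqrt{\left(\frac{D{\left(-390,-191 \right)}}{237213} - \frac{2249131}{-2179866}\right) - 3130193} = \sqrt{\left(\frac{-390 - 191}{237213} - \frac{2249131}{-2179866}\right) - 3130193} = \sqrt{\left(\left(-581\right) \frac{1}{237213} - - \frac{2249131}{2179866}\right) - 3130193} = \sqrt{\left(- \frac{581}{237213} + \frac{2249131}{2179866}\right) - 3130193} = \sqrt{\frac{177418869919}{172364184486} - 3130193} = \sqrt{- \frac{539532986309915879}{172364184486}} = \frac{i \sqrt{10332907020956094771010761466}}{57454728162}$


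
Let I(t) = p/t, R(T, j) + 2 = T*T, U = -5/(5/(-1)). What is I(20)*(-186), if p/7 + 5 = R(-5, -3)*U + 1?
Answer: -12369/10 ≈ -1236.9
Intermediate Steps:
U = 1 (U = -5/(5*(-1)) = -5/(-5) = -5*(-⅕) = 1)
R(T, j) = -2 + T² (R(T, j) = -2 + T*T = -2 + T²)
p = 133 (p = -35 + 7*((-2 + (-5)²)*1 + 1) = -35 + 7*((-2 + 25)*1 + 1) = -35 + 7*(23*1 + 1) = -35 + 7*(23 + 1) = -35 + 7*24 = -35 + 168 = 133)
I(t) = 133/t
I(20)*(-186) = (133/20)*(-186) = -12369/10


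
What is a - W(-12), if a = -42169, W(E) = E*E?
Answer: -42313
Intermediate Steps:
W(E) = E²
a - W(-12) = -42169 - 1*(-12)² = -42169 - 1*144 = -42169 - 144 = -42313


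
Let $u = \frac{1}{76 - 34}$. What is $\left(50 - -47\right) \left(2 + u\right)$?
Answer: $\frac{8245}{42} \approx 196.31$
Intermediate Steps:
$u = \frac{1}{42} \approx 0.02381$
$\left(50 - -47\right) \left(2 + u\right) = \left(50 - -47\right) \left(2 + \frac{1}{42}\right) = \left(50 + 47\right) \frac{85}{42} = 97 \cdot \frac{85}{42} = \frac{8245}{42}$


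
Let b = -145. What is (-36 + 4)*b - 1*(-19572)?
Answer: 24212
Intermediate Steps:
(-36 + 4)*b - 1*(-19572) = (-36 + 4)*(-145) - 1*(-19572) = -32*(-145) + 19572 = 4640 + 19572 = 24212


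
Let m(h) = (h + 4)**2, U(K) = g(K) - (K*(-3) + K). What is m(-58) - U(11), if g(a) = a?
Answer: 2883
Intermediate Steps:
U(K) = 3*K (U(K) = K - (K*(-3) + K) = K - (-3*K + K) = K - (-2)*K = K + 2*K = 3*K)
m(h) = (4 + h)**2
m(-58) - U(11) = (4 - 58)**2 - 3*11 = (-54)**2 - 1*33 = 2916 - 33 = 2883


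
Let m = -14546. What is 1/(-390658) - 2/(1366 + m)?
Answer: 96017/643609055 ≈ 0.00014919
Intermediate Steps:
1/(-390658) - 2/(1366 + m) = 1/(-390658) - 2/(1366 - 14546) = -1/390658 - 2/(-13180) = -1/390658 - 2*(-1/13180) = -1/390658 + 1/6590 = 96017/643609055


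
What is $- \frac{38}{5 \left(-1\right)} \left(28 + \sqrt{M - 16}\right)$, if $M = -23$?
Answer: $\frac{1064}{5} + \frac{38 i \sqrt{39}}{5} \approx 212.8 + 47.462 i$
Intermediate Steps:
$- \frac{38}{5 \left(-1\right)} \left(28 + \sqrt{M - 16}\right) = - \frac{38}{5 \left(-1\right)} \left(28 + \sqrt{-23 - 16}\right) = - \frac{38}{-5} \left(28 + \sqrt{-39}\right) = \left(-38\right) \left(- \frac{1}{5}\right) \left(28 + i \sqrt{39}\right) = \frac{38 \left(28 + i \sqrt{39}\right)}{5} = \frac{1064}{5} + \frac{38 i \sqrt{39}}{5}$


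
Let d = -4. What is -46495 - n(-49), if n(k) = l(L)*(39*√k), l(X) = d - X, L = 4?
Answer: -46495 + 2184*I ≈ -46495.0 + 2184.0*I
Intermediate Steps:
l(X) = -4 - X
n(k) = -312*√k (n(k) = (-4 - 1*4)*(39*√k) = (-4 - 4)*(39*√k) = -312*√k)
-46495 - n(-49) = -46495 - (-312)*√(-49) = -46495 - (-312)*7*I = -46495 - (-2184)*I = -46495 + 2184*I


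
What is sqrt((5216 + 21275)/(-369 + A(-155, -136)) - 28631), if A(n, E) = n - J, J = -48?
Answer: I*sqrt(1624926793)/238 ≈ 169.37*I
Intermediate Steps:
A(n, E) = 48 + n (A(n, E) = n - 1*(-48) = n + 48 = 48 + n)
sqrt((5216 + 21275)/(-369 + A(-155, -136)) - 28631) = sqrt((5216 + 21275)/(-369 + (48 - 155)) - 28631) = sqrt(26491/(-369 - 107) - 28631) = sqrt(26491/(-476) - 28631) = sqrt(26491*(-1/476) - 28631) = sqrt(-26491/476 - 28631) = sqrt(-13654847/476) = I*sqrt(1624926793)/238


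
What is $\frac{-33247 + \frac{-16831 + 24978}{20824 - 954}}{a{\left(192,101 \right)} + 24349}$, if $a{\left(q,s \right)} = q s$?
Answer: $- \frac{660609743}{869133670} \approx -0.76008$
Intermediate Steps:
$\frac{-33247 + \frac{-16831 + 24978}{20824 - 954}}{a{\left(192,101 \right)} + 24349} = \frac{-33247 + \frac{-16831 + 24978}{20824 - 954}}{192 \cdot 101 + 24349} = \frac{-33247 + \frac{8147}{19870}}{19392 + 24349} = \frac{-33247 + 8147 \cdot \frac{1}{19870}}{43741} = \left(-33247 + \frac{8147}{19870}\right) \frac{1}{43741} = \left(- \frac{660609743}{19870}\right) \frac{1}{43741} = - \frac{660609743}{869133670}$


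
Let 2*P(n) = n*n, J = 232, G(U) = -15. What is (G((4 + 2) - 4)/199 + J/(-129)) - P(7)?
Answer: -1354085/51342 ≈ -26.374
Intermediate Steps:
P(n) = n²/2 (P(n) = (n*n)/2 = n²/2)
(G((4 + 2) - 4)/199 + J/(-129)) - P(7) = (-15/199 + 232/(-129)) - 7²/2 = (-15*1/199 + 232*(-1/129)) - 49/2 = (-15/199 - 232/129) - 1*49/2 = -48103/25671 - 49/2 = -1354085/51342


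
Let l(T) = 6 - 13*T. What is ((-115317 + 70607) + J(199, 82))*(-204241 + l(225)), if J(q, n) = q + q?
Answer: 9179673920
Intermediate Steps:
J(q, n) = 2*q
((-115317 + 70607) + J(199, 82))*(-204241 + l(225)) = ((-115317 + 70607) + 2*199)*(-204241 + (6 - 13*225)) = (-44710 + 398)*(-204241 + (6 - 2925)) = -44312*(-204241 - 2919) = -44312*(-207160) = 9179673920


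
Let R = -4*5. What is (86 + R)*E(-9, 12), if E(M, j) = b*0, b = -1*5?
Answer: 0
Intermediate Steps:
b = -5
R = -20
E(M, j) = 0 (E(M, j) = -5*0 = 0)
(86 + R)*E(-9, 12) = (86 - 20)*0 = 66*0 = 0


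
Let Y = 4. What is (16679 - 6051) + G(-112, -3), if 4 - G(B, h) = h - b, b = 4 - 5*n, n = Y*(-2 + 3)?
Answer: 10619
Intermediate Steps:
n = 4 (n = 4*(-2 + 3) = 4*1 = 4)
b = -16 (b = 4 - 5*4 = 4 - 20 = -16)
G(B, h) = -12 - h (G(B, h) = 4 - (h - 1*(-16)) = 4 - (h + 16) = 4 - (16 + h) = 4 + (-16 - h) = -12 - h)
(16679 - 6051) + G(-112, -3) = (16679 - 6051) + (-12 - 1*(-3)) = 10628 + (-12 + 3) = 10628 - 9 = 10619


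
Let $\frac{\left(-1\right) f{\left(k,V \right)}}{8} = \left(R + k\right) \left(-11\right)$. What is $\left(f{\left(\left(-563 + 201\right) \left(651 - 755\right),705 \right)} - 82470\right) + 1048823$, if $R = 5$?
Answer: $4279817$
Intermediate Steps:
$f{\left(k,V \right)} = 440 + 88 k$ ($f{\left(k,V \right)} = - 8 \left(5 + k\right) \left(-11\right) = - 8 \left(-55 - 11 k\right) = 440 + 88 k$)
$\left(f{\left(\left(-563 + 201\right) \left(651 - 755\right),705 \right)} - 82470\right) + 1048823 = \left(\left(440 + 88 \left(-563 + 201\right) \left(651 - 755\right)\right) - 82470\right) + 1048823 = \left(\left(440 + 88 \left(\left(-362\right) \left(-104\right)\right)\right) - 82470\right) + 1048823 = \left(\left(440 + 88 \cdot 37648\right) - 82470\right) + 1048823 = \left(\left(440 + 3313024\right) - 82470\right) + 1048823 = \left(3313464 - 82470\right) + 1048823 = 3230994 + 1048823 = 4279817$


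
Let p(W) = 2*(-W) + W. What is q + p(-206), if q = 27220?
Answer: 27426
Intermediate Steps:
p(W) = -W (p(W) = -2*W + W = -W)
q + p(-206) = 27220 - 1*(-206) = 27220 + 206 = 27426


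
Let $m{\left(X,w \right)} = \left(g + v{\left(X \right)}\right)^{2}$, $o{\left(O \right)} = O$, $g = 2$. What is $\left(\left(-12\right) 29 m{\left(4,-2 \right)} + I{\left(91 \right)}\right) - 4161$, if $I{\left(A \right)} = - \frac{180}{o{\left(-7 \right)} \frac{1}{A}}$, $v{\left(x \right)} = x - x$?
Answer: $-3213$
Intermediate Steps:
$v{\left(x \right)} = 0$
$I{\left(A \right)} = \frac{180 A}{7}$ ($I{\left(A \right)} = - \frac{180}{\left(-7\right) \frac{1}{A}} = - 180 \left(- \frac{A}{7}\right) = \frac{180 A}{7}$)
$m{\left(X,w \right)} = 4$ ($m{\left(X,w \right)} = \left(2 + 0\right)^{2} = 2^{2} = 4$)
$\left(\left(-12\right) 29 m{\left(4,-2 \right)} + I{\left(91 \right)}\right) - 4161 = \left(\left(-12\right) 29 \cdot 4 + \frac{180}{7} \cdot 91\right) - 4161 = \left(\left(-348\right) 4 + 2340\right) - 4161 = \left(-1392 + 2340\right) - 4161 = 948 - 4161 = -3213$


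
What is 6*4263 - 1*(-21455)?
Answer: 47033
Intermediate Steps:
6*4263 - 1*(-21455) = 25578 + 21455 = 47033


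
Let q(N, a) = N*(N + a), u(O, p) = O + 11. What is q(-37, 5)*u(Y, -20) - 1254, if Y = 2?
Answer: 14138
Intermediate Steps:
u(O, p) = 11 + O
q(-37, 5)*u(Y, -20) - 1254 = (-37*(-37 + 5))*(11 + 2) - 1254 = -37*(-32)*13 - 1254 = 1184*13 - 1254 = 15392 - 1254 = 14138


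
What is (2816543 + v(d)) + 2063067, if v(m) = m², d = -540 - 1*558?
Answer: 6085214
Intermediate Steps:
d = -1098 (d = -540 - 558 = -1098)
(2816543 + v(d)) + 2063067 = (2816543 + (-1098)²) + 2063067 = (2816543 + 1205604) + 2063067 = 4022147 + 2063067 = 6085214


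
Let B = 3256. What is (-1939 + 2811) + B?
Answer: 4128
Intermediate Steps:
(-1939 + 2811) + B = (-1939 + 2811) + 3256 = 872 + 3256 = 4128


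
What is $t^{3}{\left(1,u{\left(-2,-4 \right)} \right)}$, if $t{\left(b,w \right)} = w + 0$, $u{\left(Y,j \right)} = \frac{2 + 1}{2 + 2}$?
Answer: $\frac{27}{64} \approx 0.42188$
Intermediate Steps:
$u{\left(Y,j \right)} = \frac{3}{4}$
$t{\left(b,w \right)} = w$
$t^{3}{\left(1,u{\left(-2,-4 \right)} \right)} = \left(\frac{3}{4}\right)^{3} = \frac{27}{64}$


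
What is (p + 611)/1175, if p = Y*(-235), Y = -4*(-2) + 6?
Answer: -57/25 ≈ -2.2800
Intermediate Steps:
Y = 14 (Y = 8 + 6 = 14)
p = -3290 (p = 14*(-235) = -3290)
(p + 611)/1175 = (-3290 + 611)/1175 = -2679*1/1175 = -57/25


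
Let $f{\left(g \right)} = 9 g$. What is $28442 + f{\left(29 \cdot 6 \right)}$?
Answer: $30008$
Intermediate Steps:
$28442 + f{\left(29 \cdot 6 \right)} = 28442 + 9 \cdot 29 \cdot 6 = 28442 + 9 \cdot 174 = 28442 + 1566 = 30008$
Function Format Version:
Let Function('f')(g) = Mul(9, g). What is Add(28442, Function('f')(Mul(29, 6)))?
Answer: 30008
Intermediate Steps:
Add(28442, Function('f')(Mul(29, 6))) = Add(28442, Mul(9, Mul(29, 6))) = Add(28442, Mul(9, 174)) = Add(28442, 1566) = 30008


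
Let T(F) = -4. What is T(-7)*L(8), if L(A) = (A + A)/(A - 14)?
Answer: 32/3 ≈ 10.667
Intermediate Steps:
L(A) = 2*A/(-14 + A) (L(A) = (2*A)/(-14 + A) = 2*A/(-14 + A))
T(-7)*L(8) = -8*8/(-14 + 8) = -8*8/(-6) = -8*8*(-1)/6 = -4*(-8/3) = 32/3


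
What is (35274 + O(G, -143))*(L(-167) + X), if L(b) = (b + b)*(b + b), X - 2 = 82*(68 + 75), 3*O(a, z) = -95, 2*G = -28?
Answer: 13034447468/3 ≈ 4.3448e+9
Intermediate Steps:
G = -14 (G = (½)*(-28) = -14)
O(a, z) = -95/3 (O(a, z) = (⅓)*(-95) = -95/3)
X = 11728 (X = 2 + 82*(68 + 75) = 2 + 82*143 = 2 + 11726 = 11728)
L(b) = 4*b² (L(b) = (2*b)*(2*b) = 4*b²)
(35274 + O(G, -143))*(L(-167) + X) = (35274 - 95/3)*(4*(-167)² + 11728) = 105727*(4*27889 + 11728)/3 = 105727*(111556 + 11728)/3 = (105727/3)*123284 = 13034447468/3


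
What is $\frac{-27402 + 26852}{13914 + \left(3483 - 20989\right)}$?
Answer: $\frac{275}{1796} \approx 0.15312$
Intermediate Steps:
$\frac{-27402 + 26852}{13914 + \left(3483 - 20989\right)} = - \frac{550}{13914 + \left(3483 - 20989\right)} = - \frac{550}{13914 - 17506} = - \frac{550}{-3592} = \left(-550\right) \left(- \frac{1}{3592}\right) = \frac{275}{1796}$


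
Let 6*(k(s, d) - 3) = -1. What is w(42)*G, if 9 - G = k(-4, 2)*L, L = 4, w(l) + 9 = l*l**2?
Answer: -172851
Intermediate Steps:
k(s, d) = 17/6 (k(s, d) = 3 + (1/6)*(-1) = 3 - 1/6 = 17/6)
w(l) = -9 + l**3 (w(l) = -9 + l*l**2 = -9 + l**3)
G = -7/3 (G = 9 - 17*4/6 = 9 - 1*34/3 = 9 - 34/3 = -7/3 ≈ -2.3333)
w(42)*G = (-9 + 42**3)*(-7/3) = (-9 + 74088)*(-7/3) = 74079*(-7/3) = -172851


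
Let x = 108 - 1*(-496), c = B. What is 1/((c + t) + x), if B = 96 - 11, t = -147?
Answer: 1/542 ≈ 0.0018450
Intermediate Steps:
B = 85
c = 85
x = 604 (x = 108 + 496 = 604)
1/((c + t) + x) = 1/((85 - 147) + 604) = 1/(-62 + 604) = 1/542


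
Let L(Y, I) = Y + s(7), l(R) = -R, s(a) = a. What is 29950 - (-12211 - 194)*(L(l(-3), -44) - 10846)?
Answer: -134390630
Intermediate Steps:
L(Y, I) = 7 + Y (L(Y, I) = Y + 7 = 7 + Y)
29950 - (-12211 - 194)*(L(l(-3), -44) - 10846) = 29950 - (-12211 - 194)*((7 - 1*(-3)) - 10846) = 29950 - (-12405)*((7 + 3) - 10846) = 29950 - (-12405)*(10 - 10846) = 29950 - (-12405)*(-10836) = 29950 - 1*134420580 = 29950 - 134420580 = -134390630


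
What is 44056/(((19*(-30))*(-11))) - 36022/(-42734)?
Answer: 527136761/66985545 ≈ 7.8694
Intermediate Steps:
44056/(((19*(-30))*(-11))) - 36022/(-42734) = 44056/((-570*(-11))) - 36022*(-1/42734) = 44056/6270 + 18011/21367 = 44056*(1/6270) + 18011/21367 = 22028/3135 + 18011/21367 = 527136761/66985545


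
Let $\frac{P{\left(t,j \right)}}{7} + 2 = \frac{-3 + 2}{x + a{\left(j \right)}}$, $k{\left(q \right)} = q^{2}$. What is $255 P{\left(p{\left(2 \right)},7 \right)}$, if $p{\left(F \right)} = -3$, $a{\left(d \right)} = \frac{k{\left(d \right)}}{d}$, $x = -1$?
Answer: $- \frac{7735}{2} \approx -3867.5$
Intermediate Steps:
$a{\left(d \right)} = d$ ($a{\left(d \right)} = \frac{d^{2}}{d} = d$)
$P{\left(t,j \right)} = -14 - \frac{7}{-1 + j}$ ($P{\left(t,j \right)} = -14 + 7 \frac{-3 + 2}{-1 + j} = -14 + 7 \left(- \frac{1}{-1 + j}\right) = -14 - \frac{7}{-1 + j}$)
$255 P{\left(p{\left(2 \right)},7 \right)} = 255 \frac{7 \left(1 - 14\right)}{-1 + 7} = 255 \frac{7 \left(1 - 14\right)}{6} = 255 \cdot 7 \cdot \frac{1}{6} \left(-13\right) = 255 \left(- \frac{91}{6}\right) = - \frac{7735}{2}$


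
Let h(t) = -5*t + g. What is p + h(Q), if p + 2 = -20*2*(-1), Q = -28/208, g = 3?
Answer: 2167/52 ≈ 41.673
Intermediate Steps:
Q = -7/52 (Q = -28*1/208 = -7/52 ≈ -0.13462)
h(t) = 3 - 5*t (h(t) = -5*t + 3 = 3 - 5*t)
p = 38 (p = -2 - 20*2*(-1) = -2 - 40*(-1) = -2 + 40 = 38)
p + h(Q) = 38 + (3 - 5*(-7/52)) = 38 + (3 + 35/52) = 38 + 191/52 = 2167/52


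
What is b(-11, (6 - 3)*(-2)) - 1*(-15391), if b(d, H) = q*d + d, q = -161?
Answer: 17151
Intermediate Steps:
b(d, H) = -160*d (b(d, H) = -161*d + d = -160*d)
b(-11, (6 - 3)*(-2)) - 1*(-15391) = -160*(-11) - 1*(-15391) = 1760 + 15391 = 17151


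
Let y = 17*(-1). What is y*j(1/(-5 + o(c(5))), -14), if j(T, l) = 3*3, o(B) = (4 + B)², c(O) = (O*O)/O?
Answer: -153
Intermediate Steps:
y = -17
c(O) = O (c(O) = O²/O = O)
j(T, l) = 9
y*j(1/(-5 + o(c(5))), -14) = -17*9 = -153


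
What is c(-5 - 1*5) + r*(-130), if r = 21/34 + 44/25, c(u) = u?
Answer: -27123/85 ≈ -319.09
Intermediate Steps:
r = 2021/850 (r = 21*(1/34) + 44*(1/25) = 21/34 + 44/25 = 2021/850 ≈ 2.3776)
c(-5 - 1*5) + r*(-130) = (-5 - 1*5) + (2021/850)*(-130) = (-5 - 5) - 26273/85 = -10 - 26273/85 = -27123/85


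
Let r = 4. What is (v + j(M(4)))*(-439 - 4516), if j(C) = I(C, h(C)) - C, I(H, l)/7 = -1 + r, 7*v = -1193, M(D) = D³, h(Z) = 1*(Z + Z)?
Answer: 7402770/7 ≈ 1.0575e+6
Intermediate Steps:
h(Z) = 2*Z (h(Z) = 1*(2*Z) = 2*Z)
v = -1193/7 (v = (⅐)*(-1193) = -1193/7 ≈ -170.43)
I(H, l) = 21 (I(H, l) = 7*(-1 + 4) = 7*3 = 21)
j(C) = 21 - C
(v + j(M(4)))*(-439 - 4516) = (-1193/7 + (21 - 1*4³))*(-439 - 4516) = (-1193/7 + (21 - 1*64))*(-4955) = (-1193/7 + (21 - 64))*(-4955) = (-1193/7 - 43)*(-4955) = -1494/7*(-4955) = 7402770/7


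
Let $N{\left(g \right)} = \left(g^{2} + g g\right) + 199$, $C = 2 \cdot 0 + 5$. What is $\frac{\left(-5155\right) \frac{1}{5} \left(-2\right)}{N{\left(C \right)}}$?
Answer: $\frac{2062}{249} \approx 8.2811$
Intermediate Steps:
$C = 5$ ($C = 0 + 5 = 5$)
$N{\left(g \right)} = 199 + 2 g^{2}$ ($N{\left(g \right)} = \left(g^{2} + g^{2}\right) + 199 = 2 g^{2} + 199 = 199 + 2 g^{2}$)
$\frac{\left(-5155\right) \frac{1}{5} \left(-2\right)}{N{\left(C \right)}} = \frac{\left(-5155\right) \frac{1}{5} \left(-2\right)}{199 + 2 \cdot 5^{2}} = \frac{\left(-5155\right) \frac{1}{5} \left(-2\right)}{199 + 2 \cdot 25} = \frac{\left(-5155\right) \left(- \frac{2}{5}\right)}{199 + 50} = \frac{2062}{249}$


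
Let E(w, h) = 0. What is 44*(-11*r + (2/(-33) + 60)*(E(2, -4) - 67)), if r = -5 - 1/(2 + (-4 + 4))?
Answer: -522118/3 ≈ -1.7404e+5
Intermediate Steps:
r = -11/2 (r = -5 - 1/(2 + 0) = -5 - 1/2 = -11/2 ≈ -5.5000)
44*(-11*r + (2/(-33) + 60)*(E(2, -4) - 67)) = 44*(-11*(-11/2) + (2/(-33) + 60)*(0 - 67)) = 44*(121/2 + (2*(-1/33) + 60)*(-67)) = 44*(121/2 + (-2/33 + 60)*(-67)) = 44*(121/2 + (1978/33)*(-67)) = 44*(121/2 - 132526/33) = 44*(-261059/66) = -522118/3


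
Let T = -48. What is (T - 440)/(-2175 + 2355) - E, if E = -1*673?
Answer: 30163/45 ≈ 670.29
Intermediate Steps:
E = -673
(T - 440)/(-2175 + 2355) - E = (-48 - 440)/(-2175 + 2355) - 1*(-673) = -488/180 + 673 = -488*1/180 + 673 = -122/45 + 673 = 30163/45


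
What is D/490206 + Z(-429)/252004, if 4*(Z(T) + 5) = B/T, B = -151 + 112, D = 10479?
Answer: 19347606865/905915067376 ≈ 0.021357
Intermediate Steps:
B = -39
Z(T) = -5 - 39/(4*T) (Z(T) = -5 + (-39/T)/4 = -5 - 39/(4*T))
D/490206 + Z(-429)/252004 = 10479/490206 + (-5 - 39/4/(-429))/252004 = 10479*(1/490206) + (-5 - 39/4*(-1/429))*(1/252004) = 3493/163402 + (-5 + 1/44)*(1/252004) = 3493/163402 - 219/44*1/252004 = 3493/163402 - 219/11088176 = 19347606865/905915067376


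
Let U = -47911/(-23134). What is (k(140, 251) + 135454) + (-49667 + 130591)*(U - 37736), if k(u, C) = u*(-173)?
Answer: -35319478637728/11567 ≈ -3.0535e+9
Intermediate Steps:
k(u, C) = -173*u
U = 47911/23134 (U = -47911*(-1/23134) = 47911/23134 ≈ 2.0710)
(k(140, 251) + 135454) + (-49667 + 130591)*(U - 37736) = (-173*140 + 135454) + (-49667 + 130591)*(47911/23134 - 37736) = (-24220 + 135454) + 80924*(-872936713/23134) = 111234 - 35320765281406/11567 = -35319478637728/11567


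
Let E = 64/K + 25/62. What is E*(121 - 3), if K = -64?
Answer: -2183/31 ≈ -70.419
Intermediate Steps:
E = -37/62 (E = 64/(-64) + 25/62 = 64*(-1/64) + 25*(1/62) = -1 + 25/62 = -37/62 ≈ -0.59677)
E*(121 - 3) = -37*(121 - 3)/62 = -37/62*118 = -2183/31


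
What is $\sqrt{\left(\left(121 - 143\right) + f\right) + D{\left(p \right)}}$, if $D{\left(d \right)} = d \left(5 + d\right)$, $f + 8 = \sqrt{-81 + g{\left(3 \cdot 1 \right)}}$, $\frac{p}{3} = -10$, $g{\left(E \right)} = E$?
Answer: $\sqrt{720 + i \sqrt{78}} \approx 26.833 + 0.1646 i$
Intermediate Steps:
$p = -30$ ($p = 3 \left(-10\right) = -30$)
$f = -8 + i \sqrt{78}$ ($f = -8 + \sqrt{-81 + 3 \cdot 1} = -8 + \sqrt{-81 + 3} = -8 + \sqrt{-78} = -8 + i \sqrt{78} \approx -8.0 + 8.8318 i$)
$\sqrt{\left(\left(121 - 143\right) + f\right) + D{\left(p \right)}} = \sqrt{\left(\left(121 - 143\right) - \left(8 - i \sqrt{78}\right)\right) - 30 \left(5 - 30\right)} = \sqrt{\left(-22 - \left(8 - i \sqrt{78}\right)\right) - -750} = \sqrt{\left(-30 + i \sqrt{78}\right) + 750} = \sqrt{720 + i \sqrt{78}}$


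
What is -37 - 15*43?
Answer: -682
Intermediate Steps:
-37 - 15*43 = -37 - 645 = -682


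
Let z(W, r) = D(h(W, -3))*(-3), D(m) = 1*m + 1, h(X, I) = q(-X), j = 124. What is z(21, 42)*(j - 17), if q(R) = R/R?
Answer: -642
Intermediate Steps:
q(R) = 1
h(X, I) = 1
D(m) = 1 + m (D(m) = m + 1 = 1 + m)
z(W, r) = -6 (z(W, r) = (1 + 1)*(-3) = 2*(-3) = -6)
z(21, 42)*(j - 17) = -6*(124 - 17) = -6*107 = -642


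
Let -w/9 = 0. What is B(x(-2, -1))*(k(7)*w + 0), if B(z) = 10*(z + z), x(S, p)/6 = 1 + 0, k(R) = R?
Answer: 0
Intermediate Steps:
w = 0 (w = -9*0 = 0)
x(S, p) = 6 (x(S, p) = 6*(1 + 0) = 6*1 = 6)
B(z) = 20*z (B(z) = 10*(2*z) = 20*z)
B(x(-2, -1))*(k(7)*w + 0) = (20*6)*(7*0 + 0) = 120*(0 + 0) = 120*0 = 0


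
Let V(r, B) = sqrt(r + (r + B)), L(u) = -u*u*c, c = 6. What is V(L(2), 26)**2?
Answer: -22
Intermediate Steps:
L(u) = -6*u**2 (L(u) = -u*u*6 = -u**2*6 = -6*u**2)
V(r, B) = sqrt(B + 2*r) (V(r, B) = sqrt(r + (B + r)) = sqrt(B + 2*r))
V(L(2), 26)**2 = (sqrt(26 + 2*(-6*2**2)))**2 = (sqrt(26 + 2*(-6*4)))**2 = (sqrt(26 + 2*(-24)))**2 = (sqrt(26 - 48))**2 = (sqrt(-22))**2 = (I*sqrt(22))**2 = -22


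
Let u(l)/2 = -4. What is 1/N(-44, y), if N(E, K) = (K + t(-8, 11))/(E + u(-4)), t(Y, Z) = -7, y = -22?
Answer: 52/29 ≈ 1.7931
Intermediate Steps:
u(l) = -8 (u(l) = 2*(-4) = -8)
N(E, K) = (-7 + K)/(-8 + E) (N(E, K) = (K - 7)/(E - 8) = (-7 + K)/(-8 + E))
1/N(-44, y) = 1/((-7 - 22)/(-8 - 44)) = 1/(-29/(-52)) = 1/(-1/52*(-29)) = 1/(29/52) = 52/29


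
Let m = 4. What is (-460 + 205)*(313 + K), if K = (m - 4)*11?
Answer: -79815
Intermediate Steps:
K = 0 (K = (4 - 4)*11 = 0*11 = 0)
(-460 + 205)*(313 + K) = (-460 + 205)*(313 + 0) = -255*313 = -79815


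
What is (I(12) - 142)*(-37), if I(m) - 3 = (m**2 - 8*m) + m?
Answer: 2923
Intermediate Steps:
I(m) = 3 + m**2 - 7*m (I(m) = 3 + ((m**2 - 8*m) + m) = 3 + (m**2 - 7*m) = 3 + m**2 - 7*m)
(I(12) - 142)*(-37) = ((3 + 12**2 - 7*12) - 142)*(-37) = ((3 + 144 - 84) - 142)*(-37) = (63 - 142)*(-37) = -79*(-37) = 2923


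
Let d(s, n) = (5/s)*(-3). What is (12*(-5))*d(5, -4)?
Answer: 180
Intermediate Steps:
d(s, n) = -15/s
(12*(-5))*d(5, -4) = (12*(-5))*(-15/5) = -(-900)/5 = -60*(-3) = 180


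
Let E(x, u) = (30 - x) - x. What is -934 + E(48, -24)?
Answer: -1000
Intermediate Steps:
E(x, u) = 30 - 2*x
-934 + E(48, -24) = -934 + (30 - 2*48) = -934 + (30 - 96) = -934 - 66 = -1000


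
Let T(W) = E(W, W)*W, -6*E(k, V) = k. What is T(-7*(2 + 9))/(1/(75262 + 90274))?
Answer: -490731472/3 ≈ -1.6358e+8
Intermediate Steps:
E(k, V) = -k/6
T(W) = -W**2/6 (T(W) = (-W/6)*W = -W**2/6)
T(-7*(2 + 9))/(1/(75262 + 90274)) = (-49*(2 + 9)**2/6)/(1/(75262 + 90274)) = (-(-7*11)**2/6)/(1/165536) = (-1/6*(-77)**2)/(1/165536) = -1/6*5929*165536 = -5929/6*165536 = -490731472/3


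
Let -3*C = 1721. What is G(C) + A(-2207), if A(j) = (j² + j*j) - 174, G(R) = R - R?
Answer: 9741524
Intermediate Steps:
C = -1721/3 (C = -⅓*1721 = -1721/3 ≈ -573.67)
G(R) = 0
A(j) = -174 + 2*j² (A(j) = (j² + j²) - 174 = 2*j² - 174 = -174 + 2*j²)
G(C) + A(-2207) = 0 + (-174 + 2*(-2207)²) = 0 + (-174 + 2*4870849) = 0 + (-174 + 9741698) = 0 + 9741524 = 9741524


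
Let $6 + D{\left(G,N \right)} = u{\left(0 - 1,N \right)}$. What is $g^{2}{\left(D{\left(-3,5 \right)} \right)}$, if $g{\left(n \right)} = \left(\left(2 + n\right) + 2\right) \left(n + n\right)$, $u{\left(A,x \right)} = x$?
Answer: $36$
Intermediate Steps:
$D{\left(G,N \right)} = -6 + N$
$g{\left(n \right)} = 2 n \left(4 + n\right)$ ($g{\left(n \right)} = \left(4 + n\right) 2 n = 2 n \left(4 + n\right)$)
$g^{2}{\left(D{\left(-3,5 \right)} \right)} = \left(2 \left(-6 + 5\right) \left(4 + \left(-6 + 5\right)\right)\right)^{2} = \left(2 \left(-1\right) \left(4 - 1\right)\right)^{2} = \left(2 \left(-1\right) 3\right)^{2} = \left(-6\right)^{2} = 36$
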